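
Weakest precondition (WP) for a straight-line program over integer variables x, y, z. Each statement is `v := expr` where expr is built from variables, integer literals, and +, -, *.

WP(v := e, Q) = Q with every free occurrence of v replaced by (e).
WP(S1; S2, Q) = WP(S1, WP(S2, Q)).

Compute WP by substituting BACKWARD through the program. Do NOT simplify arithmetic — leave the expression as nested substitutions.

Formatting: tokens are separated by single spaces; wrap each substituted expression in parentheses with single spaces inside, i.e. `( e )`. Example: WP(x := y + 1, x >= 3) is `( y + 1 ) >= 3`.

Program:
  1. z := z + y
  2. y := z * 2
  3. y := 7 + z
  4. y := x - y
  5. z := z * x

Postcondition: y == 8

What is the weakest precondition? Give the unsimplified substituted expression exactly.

post: y == 8
stmt 5: z := z * x  -- replace 0 occurrence(s) of z with (z * x)
  => y == 8
stmt 4: y := x - y  -- replace 1 occurrence(s) of y with (x - y)
  => ( x - y ) == 8
stmt 3: y := 7 + z  -- replace 1 occurrence(s) of y with (7 + z)
  => ( x - ( 7 + z ) ) == 8
stmt 2: y := z * 2  -- replace 0 occurrence(s) of y with (z * 2)
  => ( x - ( 7 + z ) ) == 8
stmt 1: z := z + y  -- replace 1 occurrence(s) of z with (z + y)
  => ( x - ( 7 + ( z + y ) ) ) == 8

Answer: ( x - ( 7 + ( z + y ) ) ) == 8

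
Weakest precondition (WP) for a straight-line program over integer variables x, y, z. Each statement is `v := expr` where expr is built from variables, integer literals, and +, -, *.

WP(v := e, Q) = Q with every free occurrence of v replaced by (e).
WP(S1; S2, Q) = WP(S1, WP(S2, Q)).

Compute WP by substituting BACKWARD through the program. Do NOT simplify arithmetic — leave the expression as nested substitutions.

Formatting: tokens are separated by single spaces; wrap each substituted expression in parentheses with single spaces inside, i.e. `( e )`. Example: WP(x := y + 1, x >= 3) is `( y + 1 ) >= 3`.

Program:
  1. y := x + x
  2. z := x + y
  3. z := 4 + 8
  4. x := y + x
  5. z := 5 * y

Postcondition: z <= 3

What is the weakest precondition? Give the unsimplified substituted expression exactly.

Answer: ( 5 * ( x + x ) ) <= 3

Derivation:
post: z <= 3
stmt 5: z := 5 * y  -- replace 1 occurrence(s) of z with (5 * y)
  => ( 5 * y ) <= 3
stmt 4: x := y + x  -- replace 0 occurrence(s) of x with (y + x)
  => ( 5 * y ) <= 3
stmt 3: z := 4 + 8  -- replace 0 occurrence(s) of z with (4 + 8)
  => ( 5 * y ) <= 3
stmt 2: z := x + y  -- replace 0 occurrence(s) of z with (x + y)
  => ( 5 * y ) <= 3
stmt 1: y := x + x  -- replace 1 occurrence(s) of y with (x + x)
  => ( 5 * ( x + x ) ) <= 3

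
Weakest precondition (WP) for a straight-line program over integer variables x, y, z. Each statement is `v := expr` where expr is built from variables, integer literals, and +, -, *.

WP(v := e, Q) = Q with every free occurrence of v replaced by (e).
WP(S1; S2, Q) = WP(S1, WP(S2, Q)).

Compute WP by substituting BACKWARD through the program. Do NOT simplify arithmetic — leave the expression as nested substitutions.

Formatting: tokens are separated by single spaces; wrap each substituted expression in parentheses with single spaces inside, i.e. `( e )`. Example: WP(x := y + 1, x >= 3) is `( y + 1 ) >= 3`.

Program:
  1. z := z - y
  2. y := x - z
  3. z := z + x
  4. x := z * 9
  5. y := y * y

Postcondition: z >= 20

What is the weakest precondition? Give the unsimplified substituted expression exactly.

Answer: ( ( z - y ) + x ) >= 20

Derivation:
post: z >= 20
stmt 5: y := y * y  -- replace 0 occurrence(s) of y with (y * y)
  => z >= 20
stmt 4: x := z * 9  -- replace 0 occurrence(s) of x with (z * 9)
  => z >= 20
stmt 3: z := z + x  -- replace 1 occurrence(s) of z with (z + x)
  => ( z + x ) >= 20
stmt 2: y := x - z  -- replace 0 occurrence(s) of y with (x - z)
  => ( z + x ) >= 20
stmt 1: z := z - y  -- replace 1 occurrence(s) of z with (z - y)
  => ( ( z - y ) + x ) >= 20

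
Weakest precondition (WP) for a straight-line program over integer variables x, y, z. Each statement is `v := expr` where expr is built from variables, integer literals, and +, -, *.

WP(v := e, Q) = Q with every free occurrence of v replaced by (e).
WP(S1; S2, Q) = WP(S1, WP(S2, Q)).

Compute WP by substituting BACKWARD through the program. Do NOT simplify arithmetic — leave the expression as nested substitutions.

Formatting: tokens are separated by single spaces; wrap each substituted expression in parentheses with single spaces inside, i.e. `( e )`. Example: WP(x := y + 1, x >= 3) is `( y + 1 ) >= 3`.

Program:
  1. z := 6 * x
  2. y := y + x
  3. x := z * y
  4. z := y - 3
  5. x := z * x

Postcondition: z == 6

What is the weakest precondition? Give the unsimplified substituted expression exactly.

post: z == 6
stmt 5: x := z * x  -- replace 0 occurrence(s) of x with (z * x)
  => z == 6
stmt 4: z := y - 3  -- replace 1 occurrence(s) of z with (y - 3)
  => ( y - 3 ) == 6
stmt 3: x := z * y  -- replace 0 occurrence(s) of x with (z * y)
  => ( y - 3 ) == 6
stmt 2: y := y + x  -- replace 1 occurrence(s) of y with (y + x)
  => ( ( y + x ) - 3 ) == 6
stmt 1: z := 6 * x  -- replace 0 occurrence(s) of z with (6 * x)
  => ( ( y + x ) - 3 ) == 6

Answer: ( ( y + x ) - 3 ) == 6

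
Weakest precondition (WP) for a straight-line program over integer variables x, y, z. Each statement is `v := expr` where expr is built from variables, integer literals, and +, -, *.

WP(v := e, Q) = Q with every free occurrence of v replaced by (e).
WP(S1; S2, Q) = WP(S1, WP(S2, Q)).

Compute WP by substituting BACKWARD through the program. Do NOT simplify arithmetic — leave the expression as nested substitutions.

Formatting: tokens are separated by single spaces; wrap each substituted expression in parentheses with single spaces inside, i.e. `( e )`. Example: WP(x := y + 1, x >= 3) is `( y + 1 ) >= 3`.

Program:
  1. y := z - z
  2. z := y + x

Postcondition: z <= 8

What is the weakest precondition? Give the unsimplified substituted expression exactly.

Answer: ( ( z - z ) + x ) <= 8

Derivation:
post: z <= 8
stmt 2: z := y + x  -- replace 1 occurrence(s) of z with (y + x)
  => ( y + x ) <= 8
stmt 1: y := z - z  -- replace 1 occurrence(s) of y with (z - z)
  => ( ( z - z ) + x ) <= 8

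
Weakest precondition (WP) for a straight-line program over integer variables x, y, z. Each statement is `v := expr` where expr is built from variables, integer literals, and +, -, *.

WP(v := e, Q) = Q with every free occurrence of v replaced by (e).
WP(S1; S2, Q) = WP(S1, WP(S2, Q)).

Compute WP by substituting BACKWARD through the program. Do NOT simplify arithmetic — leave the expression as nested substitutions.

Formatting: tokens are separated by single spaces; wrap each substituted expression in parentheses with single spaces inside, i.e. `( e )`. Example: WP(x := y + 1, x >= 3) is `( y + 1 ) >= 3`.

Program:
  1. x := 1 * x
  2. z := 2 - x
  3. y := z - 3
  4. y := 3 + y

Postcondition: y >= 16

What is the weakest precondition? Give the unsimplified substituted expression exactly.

Answer: ( 3 + ( ( 2 - ( 1 * x ) ) - 3 ) ) >= 16

Derivation:
post: y >= 16
stmt 4: y := 3 + y  -- replace 1 occurrence(s) of y with (3 + y)
  => ( 3 + y ) >= 16
stmt 3: y := z - 3  -- replace 1 occurrence(s) of y with (z - 3)
  => ( 3 + ( z - 3 ) ) >= 16
stmt 2: z := 2 - x  -- replace 1 occurrence(s) of z with (2 - x)
  => ( 3 + ( ( 2 - x ) - 3 ) ) >= 16
stmt 1: x := 1 * x  -- replace 1 occurrence(s) of x with (1 * x)
  => ( 3 + ( ( 2 - ( 1 * x ) ) - 3 ) ) >= 16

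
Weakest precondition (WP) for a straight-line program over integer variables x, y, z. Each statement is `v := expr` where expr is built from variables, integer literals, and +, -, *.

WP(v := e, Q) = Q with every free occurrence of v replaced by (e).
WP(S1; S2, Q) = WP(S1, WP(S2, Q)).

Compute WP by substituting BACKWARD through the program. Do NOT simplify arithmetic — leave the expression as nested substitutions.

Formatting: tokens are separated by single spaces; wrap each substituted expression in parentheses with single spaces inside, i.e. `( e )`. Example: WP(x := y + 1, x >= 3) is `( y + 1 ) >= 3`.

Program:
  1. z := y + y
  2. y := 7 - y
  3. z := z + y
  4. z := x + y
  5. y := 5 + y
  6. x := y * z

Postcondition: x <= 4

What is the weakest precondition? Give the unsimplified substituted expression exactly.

Answer: ( ( 5 + ( 7 - y ) ) * ( x + ( 7 - y ) ) ) <= 4

Derivation:
post: x <= 4
stmt 6: x := y * z  -- replace 1 occurrence(s) of x with (y * z)
  => ( y * z ) <= 4
stmt 5: y := 5 + y  -- replace 1 occurrence(s) of y with (5 + y)
  => ( ( 5 + y ) * z ) <= 4
stmt 4: z := x + y  -- replace 1 occurrence(s) of z with (x + y)
  => ( ( 5 + y ) * ( x + y ) ) <= 4
stmt 3: z := z + y  -- replace 0 occurrence(s) of z with (z + y)
  => ( ( 5 + y ) * ( x + y ) ) <= 4
stmt 2: y := 7 - y  -- replace 2 occurrence(s) of y with (7 - y)
  => ( ( 5 + ( 7 - y ) ) * ( x + ( 7 - y ) ) ) <= 4
stmt 1: z := y + y  -- replace 0 occurrence(s) of z with (y + y)
  => ( ( 5 + ( 7 - y ) ) * ( x + ( 7 - y ) ) ) <= 4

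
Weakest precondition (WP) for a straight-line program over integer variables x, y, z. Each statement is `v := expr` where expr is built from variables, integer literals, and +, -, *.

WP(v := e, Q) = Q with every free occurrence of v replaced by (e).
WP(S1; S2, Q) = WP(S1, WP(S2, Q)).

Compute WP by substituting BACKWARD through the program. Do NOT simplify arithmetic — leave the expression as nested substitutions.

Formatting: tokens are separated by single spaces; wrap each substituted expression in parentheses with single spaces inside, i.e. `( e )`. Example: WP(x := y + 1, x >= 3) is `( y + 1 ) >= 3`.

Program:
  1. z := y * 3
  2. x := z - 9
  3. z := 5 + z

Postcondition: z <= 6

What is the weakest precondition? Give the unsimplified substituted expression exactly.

post: z <= 6
stmt 3: z := 5 + z  -- replace 1 occurrence(s) of z with (5 + z)
  => ( 5 + z ) <= 6
stmt 2: x := z - 9  -- replace 0 occurrence(s) of x with (z - 9)
  => ( 5 + z ) <= 6
stmt 1: z := y * 3  -- replace 1 occurrence(s) of z with (y * 3)
  => ( 5 + ( y * 3 ) ) <= 6

Answer: ( 5 + ( y * 3 ) ) <= 6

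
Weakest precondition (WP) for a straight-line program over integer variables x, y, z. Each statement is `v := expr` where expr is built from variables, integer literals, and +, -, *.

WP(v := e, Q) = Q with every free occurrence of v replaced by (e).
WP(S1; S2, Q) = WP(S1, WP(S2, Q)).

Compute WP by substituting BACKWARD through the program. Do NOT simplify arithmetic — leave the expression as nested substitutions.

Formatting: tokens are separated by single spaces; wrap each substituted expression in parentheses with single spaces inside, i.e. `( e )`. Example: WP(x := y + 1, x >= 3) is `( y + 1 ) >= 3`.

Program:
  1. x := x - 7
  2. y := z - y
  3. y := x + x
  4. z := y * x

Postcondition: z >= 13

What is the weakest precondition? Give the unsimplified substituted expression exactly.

Answer: ( ( ( x - 7 ) + ( x - 7 ) ) * ( x - 7 ) ) >= 13

Derivation:
post: z >= 13
stmt 4: z := y * x  -- replace 1 occurrence(s) of z with (y * x)
  => ( y * x ) >= 13
stmt 3: y := x + x  -- replace 1 occurrence(s) of y with (x + x)
  => ( ( x + x ) * x ) >= 13
stmt 2: y := z - y  -- replace 0 occurrence(s) of y with (z - y)
  => ( ( x + x ) * x ) >= 13
stmt 1: x := x - 7  -- replace 3 occurrence(s) of x with (x - 7)
  => ( ( ( x - 7 ) + ( x - 7 ) ) * ( x - 7 ) ) >= 13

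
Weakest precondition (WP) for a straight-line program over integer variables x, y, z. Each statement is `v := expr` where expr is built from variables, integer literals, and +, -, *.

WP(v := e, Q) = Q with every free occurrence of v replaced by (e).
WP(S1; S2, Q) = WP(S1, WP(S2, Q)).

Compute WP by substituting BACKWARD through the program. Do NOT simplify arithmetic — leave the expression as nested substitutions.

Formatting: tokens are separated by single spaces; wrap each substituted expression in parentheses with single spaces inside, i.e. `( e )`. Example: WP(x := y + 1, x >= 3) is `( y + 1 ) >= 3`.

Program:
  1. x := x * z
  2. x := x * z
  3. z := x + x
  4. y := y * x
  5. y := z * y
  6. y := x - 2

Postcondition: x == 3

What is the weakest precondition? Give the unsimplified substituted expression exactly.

Answer: ( ( x * z ) * z ) == 3

Derivation:
post: x == 3
stmt 6: y := x - 2  -- replace 0 occurrence(s) of y with (x - 2)
  => x == 3
stmt 5: y := z * y  -- replace 0 occurrence(s) of y with (z * y)
  => x == 3
stmt 4: y := y * x  -- replace 0 occurrence(s) of y with (y * x)
  => x == 3
stmt 3: z := x + x  -- replace 0 occurrence(s) of z with (x + x)
  => x == 3
stmt 2: x := x * z  -- replace 1 occurrence(s) of x with (x * z)
  => ( x * z ) == 3
stmt 1: x := x * z  -- replace 1 occurrence(s) of x with (x * z)
  => ( ( x * z ) * z ) == 3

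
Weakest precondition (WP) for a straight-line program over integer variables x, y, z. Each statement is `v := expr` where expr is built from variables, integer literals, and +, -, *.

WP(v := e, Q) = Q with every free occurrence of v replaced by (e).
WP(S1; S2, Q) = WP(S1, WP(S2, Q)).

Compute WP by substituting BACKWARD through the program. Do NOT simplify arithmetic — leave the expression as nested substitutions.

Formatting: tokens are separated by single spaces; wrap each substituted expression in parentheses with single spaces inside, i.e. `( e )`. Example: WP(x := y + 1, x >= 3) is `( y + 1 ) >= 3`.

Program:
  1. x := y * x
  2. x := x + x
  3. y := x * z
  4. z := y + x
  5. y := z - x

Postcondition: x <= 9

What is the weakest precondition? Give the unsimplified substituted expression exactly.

Answer: ( ( y * x ) + ( y * x ) ) <= 9

Derivation:
post: x <= 9
stmt 5: y := z - x  -- replace 0 occurrence(s) of y with (z - x)
  => x <= 9
stmt 4: z := y + x  -- replace 0 occurrence(s) of z with (y + x)
  => x <= 9
stmt 3: y := x * z  -- replace 0 occurrence(s) of y with (x * z)
  => x <= 9
stmt 2: x := x + x  -- replace 1 occurrence(s) of x with (x + x)
  => ( x + x ) <= 9
stmt 1: x := y * x  -- replace 2 occurrence(s) of x with (y * x)
  => ( ( y * x ) + ( y * x ) ) <= 9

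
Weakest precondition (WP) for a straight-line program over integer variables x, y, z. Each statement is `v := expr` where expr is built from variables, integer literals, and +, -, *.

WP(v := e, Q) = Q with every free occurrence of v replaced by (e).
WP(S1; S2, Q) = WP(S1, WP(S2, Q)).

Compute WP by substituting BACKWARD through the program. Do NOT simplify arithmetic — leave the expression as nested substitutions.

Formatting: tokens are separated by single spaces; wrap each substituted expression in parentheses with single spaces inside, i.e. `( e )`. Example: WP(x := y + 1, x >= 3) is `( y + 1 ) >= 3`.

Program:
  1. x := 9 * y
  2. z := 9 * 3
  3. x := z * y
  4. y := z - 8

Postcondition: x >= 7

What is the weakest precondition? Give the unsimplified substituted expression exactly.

Answer: ( ( 9 * 3 ) * y ) >= 7

Derivation:
post: x >= 7
stmt 4: y := z - 8  -- replace 0 occurrence(s) of y with (z - 8)
  => x >= 7
stmt 3: x := z * y  -- replace 1 occurrence(s) of x with (z * y)
  => ( z * y ) >= 7
stmt 2: z := 9 * 3  -- replace 1 occurrence(s) of z with (9 * 3)
  => ( ( 9 * 3 ) * y ) >= 7
stmt 1: x := 9 * y  -- replace 0 occurrence(s) of x with (9 * y)
  => ( ( 9 * 3 ) * y ) >= 7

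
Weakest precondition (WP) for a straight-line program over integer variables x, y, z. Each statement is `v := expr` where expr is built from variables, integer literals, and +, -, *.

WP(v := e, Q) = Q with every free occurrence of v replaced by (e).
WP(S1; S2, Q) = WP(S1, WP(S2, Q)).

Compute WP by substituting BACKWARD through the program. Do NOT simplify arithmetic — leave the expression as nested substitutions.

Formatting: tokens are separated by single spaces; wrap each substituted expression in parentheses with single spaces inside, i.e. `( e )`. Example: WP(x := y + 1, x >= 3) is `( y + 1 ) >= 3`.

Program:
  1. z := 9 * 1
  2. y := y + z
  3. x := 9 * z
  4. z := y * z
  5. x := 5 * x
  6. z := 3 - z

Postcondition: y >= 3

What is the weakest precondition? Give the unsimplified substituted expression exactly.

post: y >= 3
stmt 6: z := 3 - z  -- replace 0 occurrence(s) of z with (3 - z)
  => y >= 3
stmt 5: x := 5 * x  -- replace 0 occurrence(s) of x with (5 * x)
  => y >= 3
stmt 4: z := y * z  -- replace 0 occurrence(s) of z with (y * z)
  => y >= 3
stmt 3: x := 9 * z  -- replace 0 occurrence(s) of x with (9 * z)
  => y >= 3
stmt 2: y := y + z  -- replace 1 occurrence(s) of y with (y + z)
  => ( y + z ) >= 3
stmt 1: z := 9 * 1  -- replace 1 occurrence(s) of z with (9 * 1)
  => ( y + ( 9 * 1 ) ) >= 3

Answer: ( y + ( 9 * 1 ) ) >= 3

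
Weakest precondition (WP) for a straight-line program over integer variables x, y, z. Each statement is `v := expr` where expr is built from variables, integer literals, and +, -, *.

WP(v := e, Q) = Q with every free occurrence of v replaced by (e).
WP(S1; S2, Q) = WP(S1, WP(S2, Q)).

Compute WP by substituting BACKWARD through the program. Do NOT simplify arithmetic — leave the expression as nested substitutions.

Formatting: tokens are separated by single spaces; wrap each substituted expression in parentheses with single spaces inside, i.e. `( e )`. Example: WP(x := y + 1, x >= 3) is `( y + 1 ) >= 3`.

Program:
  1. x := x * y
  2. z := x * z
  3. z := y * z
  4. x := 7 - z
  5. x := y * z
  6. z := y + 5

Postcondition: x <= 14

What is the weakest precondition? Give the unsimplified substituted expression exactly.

post: x <= 14
stmt 6: z := y + 5  -- replace 0 occurrence(s) of z with (y + 5)
  => x <= 14
stmt 5: x := y * z  -- replace 1 occurrence(s) of x with (y * z)
  => ( y * z ) <= 14
stmt 4: x := 7 - z  -- replace 0 occurrence(s) of x with (7 - z)
  => ( y * z ) <= 14
stmt 3: z := y * z  -- replace 1 occurrence(s) of z with (y * z)
  => ( y * ( y * z ) ) <= 14
stmt 2: z := x * z  -- replace 1 occurrence(s) of z with (x * z)
  => ( y * ( y * ( x * z ) ) ) <= 14
stmt 1: x := x * y  -- replace 1 occurrence(s) of x with (x * y)
  => ( y * ( y * ( ( x * y ) * z ) ) ) <= 14

Answer: ( y * ( y * ( ( x * y ) * z ) ) ) <= 14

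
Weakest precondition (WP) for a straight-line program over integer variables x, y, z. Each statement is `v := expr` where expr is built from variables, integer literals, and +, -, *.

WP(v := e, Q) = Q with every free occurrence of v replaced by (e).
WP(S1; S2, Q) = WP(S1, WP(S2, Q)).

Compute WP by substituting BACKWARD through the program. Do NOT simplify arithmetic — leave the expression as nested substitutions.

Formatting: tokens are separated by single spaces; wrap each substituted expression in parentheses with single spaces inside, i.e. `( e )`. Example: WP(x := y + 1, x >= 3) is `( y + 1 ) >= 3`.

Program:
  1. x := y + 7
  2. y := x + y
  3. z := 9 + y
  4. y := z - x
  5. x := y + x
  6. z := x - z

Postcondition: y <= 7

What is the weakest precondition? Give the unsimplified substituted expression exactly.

post: y <= 7
stmt 6: z := x - z  -- replace 0 occurrence(s) of z with (x - z)
  => y <= 7
stmt 5: x := y + x  -- replace 0 occurrence(s) of x with (y + x)
  => y <= 7
stmt 4: y := z - x  -- replace 1 occurrence(s) of y with (z - x)
  => ( z - x ) <= 7
stmt 3: z := 9 + y  -- replace 1 occurrence(s) of z with (9 + y)
  => ( ( 9 + y ) - x ) <= 7
stmt 2: y := x + y  -- replace 1 occurrence(s) of y with (x + y)
  => ( ( 9 + ( x + y ) ) - x ) <= 7
stmt 1: x := y + 7  -- replace 2 occurrence(s) of x with (y + 7)
  => ( ( 9 + ( ( y + 7 ) + y ) ) - ( y + 7 ) ) <= 7

Answer: ( ( 9 + ( ( y + 7 ) + y ) ) - ( y + 7 ) ) <= 7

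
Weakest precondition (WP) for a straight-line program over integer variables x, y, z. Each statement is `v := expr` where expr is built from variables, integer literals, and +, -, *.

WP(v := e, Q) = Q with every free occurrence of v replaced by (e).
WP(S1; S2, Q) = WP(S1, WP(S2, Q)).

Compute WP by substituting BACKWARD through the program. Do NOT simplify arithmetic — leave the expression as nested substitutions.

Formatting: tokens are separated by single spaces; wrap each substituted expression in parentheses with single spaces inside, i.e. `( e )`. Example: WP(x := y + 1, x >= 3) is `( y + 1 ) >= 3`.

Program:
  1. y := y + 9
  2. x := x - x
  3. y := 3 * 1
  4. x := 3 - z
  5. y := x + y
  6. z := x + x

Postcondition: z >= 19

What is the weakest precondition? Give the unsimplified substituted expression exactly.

post: z >= 19
stmt 6: z := x + x  -- replace 1 occurrence(s) of z with (x + x)
  => ( x + x ) >= 19
stmt 5: y := x + y  -- replace 0 occurrence(s) of y with (x + y)
  => ( x + x ) >= 19
stmt 4: x := 3 - z  -- replace 2 occurrence(s) of x with (3 - z)
  => ( ( 3 - z ) + ( 3 - z ) ) >= 19
stmt 3: y := 3 * 1  -- replace 0 occurrence(s) of y with (3 * 1)
  => ( ( 3 - z ) + ( 3 - z ) ) >= 19
stmt 2: x := x - x  -- replace 0 occurrence(s) of x with (x - x)
  => ( ( 3 - z ) + ( 3 - z ) ) >= 19
stmt 1: y := y + 9  -- replace 0 occurrence(s) of y with (y + 9)
  => ( ( 3 - z ) + ( 3 - z ) ) >= 19

Answer: ( ( 3 - z ) + ( 3 - z ) ) >= 19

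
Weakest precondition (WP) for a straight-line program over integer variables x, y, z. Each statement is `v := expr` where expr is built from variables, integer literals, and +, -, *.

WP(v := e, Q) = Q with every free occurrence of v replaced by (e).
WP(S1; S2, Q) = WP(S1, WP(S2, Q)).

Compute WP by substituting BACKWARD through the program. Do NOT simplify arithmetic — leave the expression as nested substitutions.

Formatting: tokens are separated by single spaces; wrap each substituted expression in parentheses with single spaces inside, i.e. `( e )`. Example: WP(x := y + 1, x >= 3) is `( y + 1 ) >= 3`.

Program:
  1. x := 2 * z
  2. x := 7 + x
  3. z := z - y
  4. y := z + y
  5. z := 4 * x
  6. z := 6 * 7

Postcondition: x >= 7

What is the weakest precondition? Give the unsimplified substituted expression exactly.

Answer: ( 7 + ( 2 * z ) ) >= 7

Derivation:
post: x >= 7
stmt 6: z := 6 * 7  -- replace 0 occurrence(s) of z with (6 * 7)
  => x >= 7
stmt 5: z := 4 * x  -- replace 0 occurrence(s) of z with (4 * x)
  => x >= 7
stmt 4: y := z + y  -- replace 0 occurrence(s) of y with (z + y)
  => x >= 7
stmt 3: z := z - y  -- replace 0 occurrence(s) of z with (z - y)
  => x >= 7
stmt 2: x := 7 + x  -- replace 1 occurrence(s) of x with (7 + x)
  => ( 7 + x ) >= 7
stmt 1: x := 2 * z  -- replace 1 occurrence(s) of x with (2 * z)
  => ( 7 + ( 2 * z ) ) >= 7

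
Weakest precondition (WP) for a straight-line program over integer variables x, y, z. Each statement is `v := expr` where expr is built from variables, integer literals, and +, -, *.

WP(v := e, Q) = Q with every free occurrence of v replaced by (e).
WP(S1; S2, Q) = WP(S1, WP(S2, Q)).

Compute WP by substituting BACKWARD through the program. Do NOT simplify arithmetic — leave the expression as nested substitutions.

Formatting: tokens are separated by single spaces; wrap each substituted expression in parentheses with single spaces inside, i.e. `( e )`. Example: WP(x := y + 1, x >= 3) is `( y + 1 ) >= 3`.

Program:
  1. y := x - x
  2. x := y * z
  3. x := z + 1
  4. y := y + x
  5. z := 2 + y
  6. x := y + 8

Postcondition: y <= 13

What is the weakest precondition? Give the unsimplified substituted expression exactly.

post: y <= 13
stmt 6: x := y + 8  -- replace 0 occurrence(s) of x with (y + 8)
  => y <= 13
stmt 5: z := 2 + y  -- replace 0 occurrence(s) of z with (2 + y)
  => y <= 13
stmt 4: y := y + x  -- replace 1 occurrence(s) of y with (y + x)
  => ( y + x ) <= 13
stmt 3: x := z + 1  -- replace 1 occurrence(s) of x with (z + 1)
  => ( y + ( z + 1 ) ) <= 13
stmt 2: x := y * z  -- replace 0 occurrence(s) of x with (y * z)
  => ( y + ( z + 1 ) ) <= 13
stmt 1: y := x - x  -- replace 1 occurrence(s) of y with (x - x)
  => ( ( x - x ) + ( z + 1 ) ) <= 13

Answer: ( ( x - x ) + ( z + 1 ) ) <= 13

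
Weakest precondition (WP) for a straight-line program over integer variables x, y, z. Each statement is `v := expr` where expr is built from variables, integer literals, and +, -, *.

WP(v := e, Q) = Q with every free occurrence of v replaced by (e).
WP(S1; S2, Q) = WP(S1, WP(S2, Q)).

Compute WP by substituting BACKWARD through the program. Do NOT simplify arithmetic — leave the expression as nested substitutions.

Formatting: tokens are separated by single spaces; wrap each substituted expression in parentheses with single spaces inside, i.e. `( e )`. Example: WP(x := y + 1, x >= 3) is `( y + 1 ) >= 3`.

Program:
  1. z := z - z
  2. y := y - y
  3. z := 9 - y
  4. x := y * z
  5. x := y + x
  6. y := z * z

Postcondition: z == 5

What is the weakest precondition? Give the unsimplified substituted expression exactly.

post: z == 5
stmt 6: y := z * z  -- replace 0 occurrence(s) of y with (z * z)
  => z == 5
stmt 5: x := y + x  -- replace 0 occurrence(s) of x with (y + x)
  => z == 5
stmt 4: x := y * z  -- replace 0 occurrence(s) of x with (y * z)
  => z == 5
stmt 3: z := 9 - y  -- replace 1 occurrence(s) of z with (9 - y)
  => ( 9 - y ) == 5
stmt 2: y := y - y  -- replace 1 occurrence(s) of y with (y - y)
  => ( 9 - ( y - y ) ) == 5
stmt 1: z := z - z  -- replace 0 occurrence(s) of z with (z - z)
  => ( 9 - ( y - y ) ) == 5

Answer: ( 9 - ( y - y ) ) == 5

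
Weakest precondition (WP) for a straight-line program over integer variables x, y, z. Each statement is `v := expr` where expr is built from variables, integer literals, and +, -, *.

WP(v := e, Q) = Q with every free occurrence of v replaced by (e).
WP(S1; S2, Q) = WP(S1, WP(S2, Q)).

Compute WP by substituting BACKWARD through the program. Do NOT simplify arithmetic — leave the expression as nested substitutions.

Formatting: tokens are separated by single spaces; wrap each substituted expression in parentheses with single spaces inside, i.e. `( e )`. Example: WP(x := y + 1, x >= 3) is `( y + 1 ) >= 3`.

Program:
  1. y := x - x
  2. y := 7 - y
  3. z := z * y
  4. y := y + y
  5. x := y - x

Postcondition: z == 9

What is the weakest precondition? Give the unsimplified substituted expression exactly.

post: z == 9
stmt 5: x := y - x  -- replace 0 occurrence(s) of x with (y - x)
  => z == 9
stmt 4: y := y + y  -- replace 0 occurrence(s) of y with (y + y)
  => z == 9
stmt 3: z := z * y  -- replace 1 occurrence(s) of z with (z * y)
  => ( z * y ) == 9
stmt 2: y := 7 - y  -- replace 1 occurrence(s) of y with (7 - y)
  => ( z * ( 7 - y ) ) == 9
stmt 1: y := x - x  -- replace 1 occurrence(s) of y with (x - x)
  => ( z * ( 7 - ( x - x ) ) ) == 9

Answer: ( z * ( 7 - ( x - x ) ) ) == 9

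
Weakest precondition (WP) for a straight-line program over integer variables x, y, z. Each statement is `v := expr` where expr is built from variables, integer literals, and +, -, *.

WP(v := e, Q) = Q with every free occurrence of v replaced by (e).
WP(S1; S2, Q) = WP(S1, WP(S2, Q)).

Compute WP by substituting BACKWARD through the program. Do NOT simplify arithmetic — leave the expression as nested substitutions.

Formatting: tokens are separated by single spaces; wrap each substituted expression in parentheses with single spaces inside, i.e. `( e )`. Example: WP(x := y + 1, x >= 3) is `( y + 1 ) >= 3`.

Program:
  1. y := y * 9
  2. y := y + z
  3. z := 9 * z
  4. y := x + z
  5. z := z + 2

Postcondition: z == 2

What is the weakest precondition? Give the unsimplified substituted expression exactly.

Answer: ( ( 9 * z ) + 2 ) == 2

Derivation:
post: z == 2
stmt 5: z := z + 2  -- replace 1 occurrence(s) of z with (z + 2)
  => ( z + 2 ) == 2
stmt 4: y := x + z  -- replace 0 occurrence(s) of y with (x + z)
  => ( z + 2 ) == 2
stmt 3: z := 9 * z  -- replace 1 occurrence(s) of z with (9 * z)
  => ( ( 9 * z ) + 2 ) == 2
stmt 2: y := y + z  -- replace 0 occurrence(s) of y with (y + z)
  => ( ( 9 * z ) + 2 ) == 2
stmt 1: y := y * 9  -- replace 0 occurrence(s) of y with (y * 9)
  => ( ( 9 * z ) + 2 ) == 2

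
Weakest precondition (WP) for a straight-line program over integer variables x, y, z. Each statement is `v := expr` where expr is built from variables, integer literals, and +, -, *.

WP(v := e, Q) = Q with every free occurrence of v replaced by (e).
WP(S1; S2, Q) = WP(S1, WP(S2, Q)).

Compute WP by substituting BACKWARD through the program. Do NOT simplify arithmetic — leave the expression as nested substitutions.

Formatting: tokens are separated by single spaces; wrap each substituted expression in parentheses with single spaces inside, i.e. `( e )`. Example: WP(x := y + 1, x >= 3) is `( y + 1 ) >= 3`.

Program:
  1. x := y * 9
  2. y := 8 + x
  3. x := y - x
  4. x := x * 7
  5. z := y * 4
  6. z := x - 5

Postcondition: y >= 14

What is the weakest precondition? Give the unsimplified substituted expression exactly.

post: y >= 14
stmt 6: z := x - 5  -- replace 0 occurrence(s) of z with (x - 5)
  => y >= 14
stmt 5: z := y * 4  -- replace 0 occurrence(s) of z with (y * 4)
  => y >= 14
stmt 4: x := x * 7  -- replace 0 occurrence(s) of x with (x * 7)
  => y >= 14
stmt 3: x := y - x  -- replace 0 occurrence(s) of x with (y - x)
  => y >= 14
stmt 2: y := 8 + x  -- replace 1 occurrence(s) of y with (8 + x)
  => ( 8 + x ) >= 14
stmt 1: x := y * 9  -- replace 1 occurrence(s) of x with (y * 9)
  => ( 8 + ( y * 9 ) ) >= 14

Answer: ( 8 + ( y * 9 ) ) >= 14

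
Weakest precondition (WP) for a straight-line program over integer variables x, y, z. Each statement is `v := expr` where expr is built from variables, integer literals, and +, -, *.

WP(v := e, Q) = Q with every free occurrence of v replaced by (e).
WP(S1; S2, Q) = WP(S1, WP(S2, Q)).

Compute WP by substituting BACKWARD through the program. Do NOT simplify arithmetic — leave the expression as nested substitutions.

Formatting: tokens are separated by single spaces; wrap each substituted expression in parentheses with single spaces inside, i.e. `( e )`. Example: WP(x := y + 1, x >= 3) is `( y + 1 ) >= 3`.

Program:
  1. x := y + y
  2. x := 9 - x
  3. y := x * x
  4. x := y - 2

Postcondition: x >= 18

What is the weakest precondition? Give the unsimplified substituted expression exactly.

Answer: ( ( ( 9 - ( y + y ) ) * ( 9 - ( y + y ) ) ) - 2 ) >= 18

Derivation:
post: x >= 18
stmt 4: x := y - 2  -- replace 1 occurrence(s) of x with (y - 2)
  => ( y - 2 ) >= 18
stmt 3: y := x * x  -- replace 1 occurrence(s) of y with (x * x)
  => ( ( x * x ) - 2 ) >= 18
stmt 2: x := 9 - x  -- replace 2 occurrence(s) of x with (9 - x)
  => ( ( ( 9 - x ) * ( 9 - x ) ) - 2 ) >= 18
stmt 1: x := y + y  -- replace 2 occurrence(s) of x with (y + y)
  => ( ( ( 9 - ( y + y ) ) * ( 9 - ( y + y ) ) ) - 2 ) >= 18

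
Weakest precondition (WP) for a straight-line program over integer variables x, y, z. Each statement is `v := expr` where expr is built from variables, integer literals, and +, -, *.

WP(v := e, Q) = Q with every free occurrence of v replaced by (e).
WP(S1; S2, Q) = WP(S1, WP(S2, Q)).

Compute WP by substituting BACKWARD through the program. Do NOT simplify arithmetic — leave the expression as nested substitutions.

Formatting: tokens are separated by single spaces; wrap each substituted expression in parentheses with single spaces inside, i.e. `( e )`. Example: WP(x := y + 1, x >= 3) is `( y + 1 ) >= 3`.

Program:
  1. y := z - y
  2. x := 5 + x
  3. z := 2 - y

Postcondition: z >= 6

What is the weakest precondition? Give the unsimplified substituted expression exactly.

post: z >= 6
stmt 3: z := 2 - y  -- replace 1 occurrence(s) of z with (2 - y)
  => ( 2 - y ) >= 6
stmt 2: x := 5 + x  -- replace 0 occurrence(s) of x with (5 + x)
  => ( 2 - y ) >= 6
stmt 1: y := z - y  -- replace 1 occurrence(s) of y with (z - y)
  => ( 2 - ( z - y ) ) >= 6

Answer: ( 2 - ( z - y ) ) >= 6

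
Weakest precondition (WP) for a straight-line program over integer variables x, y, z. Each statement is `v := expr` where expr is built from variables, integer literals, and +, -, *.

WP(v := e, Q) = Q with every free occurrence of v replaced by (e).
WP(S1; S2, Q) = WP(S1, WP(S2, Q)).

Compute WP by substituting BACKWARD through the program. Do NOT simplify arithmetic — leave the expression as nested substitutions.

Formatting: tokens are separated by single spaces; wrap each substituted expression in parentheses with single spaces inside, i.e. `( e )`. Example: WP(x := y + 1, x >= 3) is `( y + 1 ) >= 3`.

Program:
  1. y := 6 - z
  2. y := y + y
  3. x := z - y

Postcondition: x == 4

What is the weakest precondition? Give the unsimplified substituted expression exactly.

post: x == 4
stmt 3: x := z - y  -- replace 1 occurrence(s) of x with (z - y)
  => ( z - y ) == 4
stmt 2: y := y + y  -- replace 1 occurrence(s) of y with (y + y)
  => ( z - ( y + y ) ) == 4
stmt 1: y := 6 - z  -- replace 2 occurrence(s) of y with (6 - z)
  => ( z - ( ( 6 - z ) + ( 6 - z ) ) ) == 4

Answer: ( z - ( ( 6 - z ) + ( 6 - z ) ) ) == 4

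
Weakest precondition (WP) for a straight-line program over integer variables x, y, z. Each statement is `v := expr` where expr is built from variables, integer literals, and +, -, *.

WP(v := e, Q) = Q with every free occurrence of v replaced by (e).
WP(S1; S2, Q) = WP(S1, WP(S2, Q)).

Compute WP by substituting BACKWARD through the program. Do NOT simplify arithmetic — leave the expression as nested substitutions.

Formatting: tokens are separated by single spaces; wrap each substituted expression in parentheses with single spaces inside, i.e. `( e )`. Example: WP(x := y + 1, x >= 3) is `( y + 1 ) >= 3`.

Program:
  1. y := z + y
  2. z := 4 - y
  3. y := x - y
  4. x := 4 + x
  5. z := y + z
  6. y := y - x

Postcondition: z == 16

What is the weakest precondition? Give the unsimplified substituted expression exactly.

Answer: ( ( x - ( z + y ) ) + ( 4 - ( z + y ) ) ) == 16

Derivation:
post: z == 16
stmt 6: y := y - x  -- replace 0 occurrence(s) of y with (y - x)
  => z == 16
stmt 5: z := y + z  -- replace 1 occurrence(s) of z with (y + z)
  => ( y + z ) == 16
stmt 4: x := 4 + x  -- replace 0 occurrence(s) of x with (4 + x)
  => ( y + z ) == 16
stmt 3: y := x - y  -- replace 1 occurrence(s) of y with (x - y)
  => ( ( x - y ) + z ) == 16
stmt 2: z := 4 - y  -- replace 1 occurrence(s) of z with (4 - y)
  => ( ( x - y ) + ( 4 - y ) ) == 16
stmt 1: y := z + y  -- replace 2 occurrence(s) of y with (z + y)
  => ( ( x - ( z + y ) ) + ( 4 - ( z + y ) ) ) == 16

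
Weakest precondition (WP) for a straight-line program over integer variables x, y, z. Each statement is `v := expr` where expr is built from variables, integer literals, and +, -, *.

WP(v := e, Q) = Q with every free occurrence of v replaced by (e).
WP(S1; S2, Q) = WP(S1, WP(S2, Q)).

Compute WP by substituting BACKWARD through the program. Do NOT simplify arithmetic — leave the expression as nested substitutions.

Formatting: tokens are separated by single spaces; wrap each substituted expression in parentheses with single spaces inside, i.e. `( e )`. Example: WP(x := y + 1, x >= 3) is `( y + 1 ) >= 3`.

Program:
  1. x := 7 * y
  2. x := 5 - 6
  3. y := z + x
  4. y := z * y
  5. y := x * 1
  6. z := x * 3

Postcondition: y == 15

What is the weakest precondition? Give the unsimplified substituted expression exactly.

Answer: ( ( 5 - 6 ) * 1 ) == 15

Derivation:
post: y == 15
stmt 6: z := x * 3  -- replace 0 occurrence(s) of z with (x * 3)
  => y == 15
stmt 5: y := x * 1  -- replace 1 occurrence(s) of y with (x * 1)
  => ( x * 1 ) == 15
stmt 4: y := z * y  -- replace 0 occurrence(s) of y with (z * y)
  => ( x * 1 ) == 15
stmt 3: y := z + x  -- replace 0 occurrence(s) of y with (z + x)
  => ( x * 1 ) == 15
stmt 2: x := 5 - 6  -- replace 1 occurrence(s) of x with (5 - 6)
  => ( ( 5 - 6 ) * 1 ) == 15
stmt 1: x := 7 * y  -- replace 0 occurrence(s) of x with (7 * y)
  => ( ( 5 - 6 ) * 1 ) == 15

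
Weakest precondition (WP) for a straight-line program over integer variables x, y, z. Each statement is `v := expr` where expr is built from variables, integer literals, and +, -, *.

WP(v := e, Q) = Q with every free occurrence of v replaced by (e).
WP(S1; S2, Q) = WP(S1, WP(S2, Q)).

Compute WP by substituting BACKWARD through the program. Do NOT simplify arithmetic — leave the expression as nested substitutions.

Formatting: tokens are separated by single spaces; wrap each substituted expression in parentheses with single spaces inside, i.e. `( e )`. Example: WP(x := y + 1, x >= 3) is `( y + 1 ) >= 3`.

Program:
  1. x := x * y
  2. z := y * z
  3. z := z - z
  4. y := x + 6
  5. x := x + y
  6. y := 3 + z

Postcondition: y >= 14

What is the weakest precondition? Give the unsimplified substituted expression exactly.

Answer: ( 3 + ( ( y * z ) - ( y * z ) ) ) >= 14

Derivation:
post: y >= 14
stmt 6: y := 3 + z  -- replace 1 occurrence(s) of y with (3 + z)
  => ( 3 + z ) >= 14
stmt 5: x := x + y  -- replace 0 occurrence(s) of x with (x + y)
  => ( 3 + z ) >= 14
stmt 4: y := x + 6  -- replace 0 occurrence(s) of y with (x + 6)
  => ( 3 + z ) >= 14
stmt 3: z := z - z  -- replace 1 occurrence(s) of z with (z - z)
  => ( 3 + ( z - z ) ) >= 14
stmt 2: z := y * z  -- replace 2 occurrence(s) of z with (y * z)
  => ( 3 + ( ( y * z ) - ( y * z ) ) ) >= 14
stmt 1: x := x * y  -- replace 0 occurrence(s) of x with (x * y)
  => ( 3 + ( ( y * z ) - ( y * z ) ) ) >= 14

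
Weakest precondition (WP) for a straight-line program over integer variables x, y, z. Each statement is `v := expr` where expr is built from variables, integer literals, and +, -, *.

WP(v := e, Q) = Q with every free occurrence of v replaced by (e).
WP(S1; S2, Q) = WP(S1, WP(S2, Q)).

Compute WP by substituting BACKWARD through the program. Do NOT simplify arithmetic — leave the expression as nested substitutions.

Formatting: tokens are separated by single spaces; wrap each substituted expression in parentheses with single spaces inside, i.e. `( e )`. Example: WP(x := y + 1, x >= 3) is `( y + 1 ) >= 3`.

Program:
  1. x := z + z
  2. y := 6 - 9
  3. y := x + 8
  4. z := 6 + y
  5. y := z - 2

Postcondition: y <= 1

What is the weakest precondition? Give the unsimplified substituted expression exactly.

Answer: ( ( 6 + ( ( z + z ) + 8 ) ) - 2 ) <= 1

Derivation:
post: y <= 1
stmt 5: y := z - 2  -- replace 1 occurrence(s) of y with (z - 2)
  => ( z - 2 ) <= 1
stmt 4: z := 6 + y  -- replace 1 occurrence(s) of z with (6 + y)
  => ( ( 6 + y ) - 2 ) <= 1
stmt 3: y := x + 8  -- replace 1 occurrence(s) of y with (x + 8)
  => ( ( 6 + ( x + 8 ) ) - 2 ) <= 1
stmt 2: y := 6 - 9  -- replace 0 occurrence(s) of y with (6 - 9)
  => ( ( 6 + ( x + 8 ) ) - 2 ) <= 1
stmt 1: x := z + z  -- replace 1 occurrence(s) of x with (z + z)
  => ( ( 6 + ( ( z + z ) + 8 ) ) - 2 ) <= 1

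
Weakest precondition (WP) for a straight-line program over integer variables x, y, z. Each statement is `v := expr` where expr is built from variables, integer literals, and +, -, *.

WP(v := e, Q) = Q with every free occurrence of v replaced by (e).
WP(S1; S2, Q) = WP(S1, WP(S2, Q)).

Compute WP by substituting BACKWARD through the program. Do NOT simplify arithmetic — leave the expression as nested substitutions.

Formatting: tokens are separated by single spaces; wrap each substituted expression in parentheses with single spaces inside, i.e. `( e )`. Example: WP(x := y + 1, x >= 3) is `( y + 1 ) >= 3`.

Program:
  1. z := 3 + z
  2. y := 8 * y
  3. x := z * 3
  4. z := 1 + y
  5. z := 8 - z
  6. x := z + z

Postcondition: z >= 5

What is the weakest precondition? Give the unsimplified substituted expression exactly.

Answer: ( 8 - ( 1 + ( 8 * y ) ) ) >= 5

Derivation:
post: z >= 5
stmt 6: x := z + z  -- replace 0 occurrence(s) of x with (z + z)
  => z >= 5
stmt 5: z := 8 - z  -- replace 1 occurrence(s) of z with (8 - z)
  => ( 8 - z ) >= 5
stmt 4: z := 1 + y  -- replace 1 occurrence(s) of z with (1 + y)
  => ( 8 - ( 1 + y ) ) >= 5
stmt 3: x := z * 3  -- replace 0 occurrence(s) of x with (z * 3)
  => ( 8 - ( 1 + y ) ) >= 5
stmt 2: y := 8 * y  -- replace 1 occurrence(s) of y with (8 * y)
  => ( 8 - ( 1 + ( 8 * y ) ) ) >= 5
stmt 1: z := 3 + z  -- replace 0 occurrence(s) of z with (3 + z)
  => ( 8 - ( 1 + ( 8 * y ) ) ) >= 5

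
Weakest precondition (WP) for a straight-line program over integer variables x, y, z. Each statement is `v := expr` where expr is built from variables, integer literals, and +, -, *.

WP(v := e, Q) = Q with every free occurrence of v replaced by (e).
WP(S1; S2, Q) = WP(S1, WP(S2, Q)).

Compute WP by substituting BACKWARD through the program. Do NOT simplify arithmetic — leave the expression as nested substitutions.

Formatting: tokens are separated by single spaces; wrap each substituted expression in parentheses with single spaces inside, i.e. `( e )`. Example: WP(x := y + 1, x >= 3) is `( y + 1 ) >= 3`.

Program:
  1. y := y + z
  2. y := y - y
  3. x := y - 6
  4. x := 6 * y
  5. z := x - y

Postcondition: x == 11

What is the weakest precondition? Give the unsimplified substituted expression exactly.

post: x == 11
stmt 5: z := x - y  -- replace 0 occurrence(s) of z with (x - y)
  => x == 11
stmt 4: x := 6 * y  -- replace 1 occurrence(s) of x with (6 * y)
  => ( 6 * y ) == 11
stmt 3: x := y - 6  -- replace 0 occurrence(s) of x with (y - 6)
  => ( 6 * y ) == 11
stmt 2: y := y - y  -- replace 1 occurrence(s) of y with (y - y)
  => ( 6 * ( y - y ) ) == 11
stmt 1: y := y + z  -- replace 2 occurrence(s) of y with (y + z)
  => ( 6 * ( ( y + z ) - ( y + z ) ) ) == 11

Answer: ( 6 * ( ( y + z ) - ( y + z ) ) ) == 11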